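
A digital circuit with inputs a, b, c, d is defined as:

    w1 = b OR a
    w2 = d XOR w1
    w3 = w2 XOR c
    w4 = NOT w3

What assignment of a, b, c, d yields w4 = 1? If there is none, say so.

a=1, b=1, c=1, d=0

w4 = NOT w3 must be 1, so w3 = 0.
Check with a=1, b=1, c=1, d=0:
w1 = b OR a = 1 OR 1 = 1
w2 = d XOR w1 = 0 XOR 1 = 1
w3 = w2 XOR c = 1 XOR 1 = 0
w4 = NOT w3 = NOT 0 = 1
So w4 = 1 as required.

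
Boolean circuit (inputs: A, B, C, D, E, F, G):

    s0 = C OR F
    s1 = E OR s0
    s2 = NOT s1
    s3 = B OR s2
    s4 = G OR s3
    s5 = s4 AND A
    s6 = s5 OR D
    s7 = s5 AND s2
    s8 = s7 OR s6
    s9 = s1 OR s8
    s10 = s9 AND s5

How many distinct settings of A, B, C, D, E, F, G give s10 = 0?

78

s10 = s9 AND s5 must be 0, so at least one of s9, s5 is 0.
Enumerating the 128 input combinations, 78 give s10 = 0 and 50 give s10 = 1.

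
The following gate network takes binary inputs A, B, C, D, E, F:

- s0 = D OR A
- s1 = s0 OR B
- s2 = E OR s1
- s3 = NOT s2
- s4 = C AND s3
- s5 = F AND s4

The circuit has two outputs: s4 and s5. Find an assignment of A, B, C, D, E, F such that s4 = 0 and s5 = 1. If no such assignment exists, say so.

no solution exists

Across all 64 input combinations, none give both s4 = 0 and s5 = 1.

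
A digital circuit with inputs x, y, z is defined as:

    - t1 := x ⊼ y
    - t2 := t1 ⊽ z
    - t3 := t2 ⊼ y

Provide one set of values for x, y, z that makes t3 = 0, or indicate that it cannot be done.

t3 = t2 ⊼ y must be 0, so both t2 = 1 and y = 1.
t2 = t1 ⊽ z must be 1, so both t1 = 0 and z = 0.
Check with x=1, y=1, z=0:
t1 = x ⊼ y = 1 ⊼ 1 = 0
t2 = t1 ⊽ z = 0 ⊽ 0 = 1
t3 = t2 ⊼ y = 1 ⊼ 1 = 0
So t3 = 0 as required.

x=1, y=1, z=0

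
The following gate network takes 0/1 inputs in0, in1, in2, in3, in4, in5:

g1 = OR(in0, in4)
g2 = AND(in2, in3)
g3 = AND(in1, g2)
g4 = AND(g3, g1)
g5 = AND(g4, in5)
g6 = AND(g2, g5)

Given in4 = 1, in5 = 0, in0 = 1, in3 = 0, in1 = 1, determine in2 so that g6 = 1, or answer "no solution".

With in4 = 1, in5 = 0, in0 = 1, in3 = 0, in1 = 1 fixed, none of the 2 settings of in2 give g6 = 1.
For example, with in2=0:
g1 = OR(in0, in4) = OR(1, 1) = 1
g2 = AND(in2, in3) = AND(0, 0) = 0
g3 = AND(in1, g2) = AND(1, 0) = 0
g4 = AND(g3, g1) = AND(0, 1) = 0
g5 = AND(g4, in5) = AND(0, 0) = 0
g6 = AND(g2, g5) = AND(0, 0) = 0
giving g6 = 0 ≠ 1.

no solution exists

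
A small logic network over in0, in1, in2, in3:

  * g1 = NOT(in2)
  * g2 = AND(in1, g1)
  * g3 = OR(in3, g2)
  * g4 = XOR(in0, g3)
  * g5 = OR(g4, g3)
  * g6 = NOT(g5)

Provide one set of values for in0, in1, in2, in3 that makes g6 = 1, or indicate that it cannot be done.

in0=0, in1=1, in2=1, in3=0

g6 = NOT(g5) must be 1, so g5 = 0.
g5 = OR(g4, g3) must be 0, so both g4 = 0 and g3 = 0.
Check with in0=0, in1=1, in2=1, in3=0:
g1 = NOT(in2) = NOT 1 = 0
g2 = AND(in1, g1) = AND(1, 0) = 0
g3 = OR(in3, g2) = OR(0, 0) = 0
g4 = XOR(in0, g3) = XOR(0, 0) = 0
g5 = OR(g4, g3) = OR(0, 0) = 0
g6 = NOT(g5) = NOT 0 = 1
So g6 = 1 as required.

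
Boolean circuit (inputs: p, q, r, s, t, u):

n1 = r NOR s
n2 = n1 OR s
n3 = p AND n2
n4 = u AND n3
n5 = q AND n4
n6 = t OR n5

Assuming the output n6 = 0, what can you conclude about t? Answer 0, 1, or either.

n6 = t OR n5 must be 0, so both t = 0 and n5 = 0.
n5 = q AND n4 must be 0, so at least one of q, n4 is 0.
Every assignment with n6 = 0 has t = 0; there are 29 such assignment(s).

0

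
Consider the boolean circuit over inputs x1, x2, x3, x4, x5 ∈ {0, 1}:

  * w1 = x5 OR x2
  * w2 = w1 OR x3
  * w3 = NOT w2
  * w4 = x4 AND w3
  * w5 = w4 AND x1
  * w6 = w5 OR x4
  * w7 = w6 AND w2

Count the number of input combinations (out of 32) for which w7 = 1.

w7 = w6 AND w2 must be 1, so both w6 = 1 and w2 = 1.
w6 = w5 OR x4 must be 1, so at least one of w5, x4 is 1.
Enumerating the 32 input combinations, 14 give w7 = 1 and 18 give w7 = 0.

14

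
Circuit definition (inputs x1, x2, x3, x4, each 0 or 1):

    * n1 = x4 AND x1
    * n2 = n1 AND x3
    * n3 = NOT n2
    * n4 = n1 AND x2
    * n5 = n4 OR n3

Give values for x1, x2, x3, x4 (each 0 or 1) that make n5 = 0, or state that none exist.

x1=1, x2=0, x3=1, x4=1

n5 = n4 OR n3 must be 0, so both n4 = 0 and n3 = 0.
n4 = n1 AND x2 must be 0, so at least one of n1, x2 is 0.
n3 = NOT n2 must be 0, so n2 = 1.
Check with x1=1, x2=0, x3=1, x4=1:
n1 = x4 AND x1 = 1 AND 1 = 1
n2 = n1 AND x3 = 1 AND 1 = 1
n3 = NOT n2 = NOT 1 = 0
n4 = n1 AND x2 = 1 AND 0 = 0
n5 = n4 OR n3 = 0 OR 0 = 0
So n5 = 0 as required.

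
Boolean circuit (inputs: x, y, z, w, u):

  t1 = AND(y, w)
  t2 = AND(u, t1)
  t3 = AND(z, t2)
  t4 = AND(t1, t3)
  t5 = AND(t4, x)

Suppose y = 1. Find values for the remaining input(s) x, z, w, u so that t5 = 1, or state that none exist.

x=1 z=1 w=1 u=1

Check with y = 1 and x=1, z=1, w=1, u=1:
t1 = AND(y, w) = AND(1, 1) = 1
t2 = AND(u, t1) = AND(1, 1) = 1
t3 = AND(z, t2) = AND(1, 1) = 1
t4 = AND(t1, t3) = AND(1, 1) = 1
t5 = AND(t4, x) = AND(1, 1) = 1
So t5 = 1.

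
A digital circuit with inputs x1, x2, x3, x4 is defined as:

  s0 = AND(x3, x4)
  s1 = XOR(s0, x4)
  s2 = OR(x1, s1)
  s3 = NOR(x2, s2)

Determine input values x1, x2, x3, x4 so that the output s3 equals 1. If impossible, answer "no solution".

s3 = NOR(x2, s2) must be 1, so both x2 = 0 and s2 = 0.
s2 = OR(x1, s1) must be 0, so both x1 = 0 and s1 = 0.
s1 = XOR(s0, x4) must be 0, so s0 and x4 are equal.
Check with x1=0, x2=0, x3=1, x4=1:
s0 = AND(x3, x4) = AND(1, 1) = 1
s1 = XOR(s0, x4) = XOR(1, 1) = 0
s2 = OR(x1, s1) = OR(0, 0) = 0
s3 = NOR(x2, s2) = NOR(0, 0) = 1
So s3 = 1 as required.

x1=0, x2=0, x3=1, x4=1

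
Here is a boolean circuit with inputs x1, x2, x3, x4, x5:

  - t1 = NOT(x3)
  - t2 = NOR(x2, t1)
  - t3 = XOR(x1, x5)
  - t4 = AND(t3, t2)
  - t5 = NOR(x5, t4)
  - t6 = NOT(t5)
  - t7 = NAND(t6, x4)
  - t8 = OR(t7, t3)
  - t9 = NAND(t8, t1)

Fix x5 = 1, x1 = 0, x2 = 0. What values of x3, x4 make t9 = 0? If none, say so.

x3=0, x4=0

Check with x5 = 1, x1 = 0, x2 = 0 and x3=0, x4=0:
t1 = NOT(x3) = NOT 0 = 1
t2 = NOR(x2, t1) = NOR(0, 1) = 0
t3 = XOR(x1, x5) = XOR(0, 1) = 1
t4 = AND(t3, t2) = AND(1, 0) = 0
t5 = NOR(x5, t4) = NOR(1, 0) = 0
t6 = NOT(t5) = NOT 0 = 1
t7 = NAND(t6, x4) = NAND(1, 0) = 1
t8 = OR(t7, t3) = OR(1, 1) = 1
t9 = NAND(t8, t1) = NAND(1, 1) = 0
So t9 = 0.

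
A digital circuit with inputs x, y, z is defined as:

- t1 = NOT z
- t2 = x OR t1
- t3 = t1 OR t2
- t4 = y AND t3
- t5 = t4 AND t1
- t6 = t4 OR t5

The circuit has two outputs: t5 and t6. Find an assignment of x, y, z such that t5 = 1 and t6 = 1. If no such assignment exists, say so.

Check with x=1, y=1, z=0:
t1 = NOT z = NOT 0 = 1
t2 = x OR t1 = 1 OR 1 = 1
t3 = t1 OR t2 = 1 OR 1 = 1
t4 = y AND t3 = 1 AND 1 = 1
t5 = t4 AND t1 = 1 AND 1 = 1
t6 = t4 OR t5 = 1 OR 1 = 1
So t5 = 1 and t6 = 1.

x=1, y=1, z=0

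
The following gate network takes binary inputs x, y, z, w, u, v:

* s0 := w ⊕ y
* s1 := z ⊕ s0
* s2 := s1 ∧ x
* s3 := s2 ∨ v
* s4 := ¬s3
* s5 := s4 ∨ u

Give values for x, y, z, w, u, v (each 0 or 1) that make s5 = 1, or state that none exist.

x=0 y=0 z=0 w=0 u=1 v=1

s5 = s4 ∨ u must be 1, so at least one of s4, u is 1.
Check with x=0 y=0 z=0 w=0 u=1 v=1:
s0 = w ⊕ y = 0 ⊕ 0 = 0
s1 = z ⊕ s0 = 0 ⊕ 0 = 0
s2 = s1 ∧ x = 0 ∧ 0 = 0
s3 = s2 ∨ v = 0 ∨ 1 = 1
s4 = ¬s3 = ¬1 = 0
s5 = s4 ∨ u = 0 ∨ 1 = 1
So s5 = 1 as required.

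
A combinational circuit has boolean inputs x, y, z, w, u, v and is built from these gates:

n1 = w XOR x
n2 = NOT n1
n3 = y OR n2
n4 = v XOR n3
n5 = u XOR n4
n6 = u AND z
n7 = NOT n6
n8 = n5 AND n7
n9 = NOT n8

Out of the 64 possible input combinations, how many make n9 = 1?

n9 = NOT n8 must be 1, so n8 = 0.
Enumerating the 64 input combinations, 40 give n9 = 1 and 24 give n9 = 0.

40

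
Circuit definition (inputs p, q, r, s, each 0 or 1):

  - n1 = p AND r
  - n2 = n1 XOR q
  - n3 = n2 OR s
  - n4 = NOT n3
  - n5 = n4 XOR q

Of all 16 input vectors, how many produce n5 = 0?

6

n5 = n4 XOR q must be 0, so n4 and q are equal.
Satisfying assignments:
  p=0, q=0, r=0, s=1
  p=0, q=0, r=1, s=1
  p=1, q=0, r=0, s=1
  p=1, q=0, r=1, s=0
  p=1, q=0, r=1, s=1
  p=1, q=1, r=1, s=0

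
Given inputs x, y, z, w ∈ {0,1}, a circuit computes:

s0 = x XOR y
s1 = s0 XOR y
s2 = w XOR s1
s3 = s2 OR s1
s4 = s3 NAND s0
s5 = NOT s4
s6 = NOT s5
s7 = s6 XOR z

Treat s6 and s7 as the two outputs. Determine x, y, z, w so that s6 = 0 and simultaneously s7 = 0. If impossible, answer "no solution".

Check with x=0, y=1, z=0, w=1:
s0 = x XOR y = 0 XOR 1 = 1
s1 = s0 XOR y = 1 XOR 1 = 0
s2 = w XOR s1 = 1 XOR 0 = 1
s3 = s2 OR s1 = 1 OR 0 = 1
s4 = s3 NAND s0 = 1 NAND 1 = 0
s5 = NOT s4 = NOT 0 = 1
s6 = NOT s5 = NOT 1 = 0
s7 = s6 XOR z = 0 XOR 0 = 0
So s6 = 0 and s7 = 0.

x=0, y=1, z=0, w=1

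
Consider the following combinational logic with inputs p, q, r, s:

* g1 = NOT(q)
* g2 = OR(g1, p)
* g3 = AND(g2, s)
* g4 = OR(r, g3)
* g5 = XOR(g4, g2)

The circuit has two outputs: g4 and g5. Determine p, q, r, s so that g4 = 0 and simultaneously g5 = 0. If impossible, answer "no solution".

p=0 q=1 r=0 s=1

Check with p=0 q=1 r=0 s=1:
g1 = NOT(q) = NOT 1 = 0
g2 = OR(g1, p) = OR(0, 0) = 0
g3 = AND(g2, s) = AND(0, 1) = 0
g4 = OR(r, g3) = OR(0, 0) = 0
g5 = XOR(g4, g2) = XOR(0, 0) = 0
So g4 = 0 and g5 = 0.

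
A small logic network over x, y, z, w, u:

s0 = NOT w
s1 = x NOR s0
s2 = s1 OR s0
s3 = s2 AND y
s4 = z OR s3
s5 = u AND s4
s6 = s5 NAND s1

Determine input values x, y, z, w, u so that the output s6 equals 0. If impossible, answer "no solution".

x=0 y=0 z=1 w=1 u=1

s6 = s5 NAND s1 must be 0, so both s5 = 1 and s1 = 1.
Check with x=0 y=0 z=1 w=1 u=1:
s0 = NOT w = NOT 1 = 0
s1 = x NOR s0 = 0 NOR 0 = 1
s2 = s1 OR s0 = 1 OR 0 = 1
s3 = s2 AND y = 1 AND 0 = 0
s4 = z OR s3 = 1 OR 0 = 1
s5 = u AND s4 = 1 AND 1 = 1
s6 = s5 NAND s1 = 1 NAND 1 = 0
So s6 = 0 as required.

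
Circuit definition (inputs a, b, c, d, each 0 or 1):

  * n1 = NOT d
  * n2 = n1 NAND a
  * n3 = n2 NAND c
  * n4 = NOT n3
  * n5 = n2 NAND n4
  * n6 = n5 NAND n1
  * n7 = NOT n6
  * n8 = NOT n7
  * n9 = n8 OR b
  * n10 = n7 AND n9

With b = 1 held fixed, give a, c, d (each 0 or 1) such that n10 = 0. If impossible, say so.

a=1, c=0, d=1

Check with b = 1 and a=1, c=0, d=1:
n1 = NOT d = NOT 1 = 0
n2 = n1 NAND a = 0 NAND 1 = 1
n3 = n2 NAND c = 1 NAND 0 = 1
n4 = NOT n3 = NOT 1 = 0
n5 = n2 NAND n4 = 1 NAND 0 = 1
n6 = n5 NAND n1 = 1 NAND 0 = 1
n7 = NOT n6 = NOT 1 = 0
n8 = NOT n7 = NOT 0 = 1
n9 = n8 OR b = 1 OR 1 = 1
n10 = n7 AND n9 = 0 AND 1 = 0
So n10 = 0.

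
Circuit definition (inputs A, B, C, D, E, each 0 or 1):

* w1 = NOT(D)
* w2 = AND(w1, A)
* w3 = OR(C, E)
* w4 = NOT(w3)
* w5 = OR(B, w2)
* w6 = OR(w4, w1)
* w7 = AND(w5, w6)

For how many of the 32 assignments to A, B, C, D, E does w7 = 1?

w7 = AND(w5, w6) must be 1, so both w5 = 1 and w6 = 1.
w5 = OR(B, w2) must be 1, so at least one of B, w2 is 1.
w6 = OR(w4, w1) must be 1, so at least one of w4, w1 is 1.
Enumerating the 32 input combinations, 14 give w7 = 1 and 18 give w7 = 0.

14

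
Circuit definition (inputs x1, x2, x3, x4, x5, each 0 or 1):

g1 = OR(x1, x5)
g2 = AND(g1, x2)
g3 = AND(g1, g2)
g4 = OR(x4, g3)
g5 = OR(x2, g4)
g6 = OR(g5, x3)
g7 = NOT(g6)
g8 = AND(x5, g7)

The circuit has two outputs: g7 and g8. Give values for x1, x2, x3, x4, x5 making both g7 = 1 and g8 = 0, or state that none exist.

x1=0, x2=0, x3=0, x4=0, x5=0

Check with x1=0, x2=0, x3=0, x4=0, x5=0:
g1 = OR(x1, x5) = OR(0, 0) = 0
g2 = AND(g1, x2) = AND(0, 0) = 0
g3 = AND(g1, g2) = AND(0, 0) = 0
g4 = OR(x4, g3) = OR(0, 0) = 0
g5 = OR(x2, g4) = OR(0, 0) = 0
g6 = OR(g5, x3) = OR(0, 0) = 0
g7 = NOT(g6) = NOT 0 = 1
g8 = AND(x5, g7) = AND(0, 1) = 0
So g7 = 1 and g8 = 0.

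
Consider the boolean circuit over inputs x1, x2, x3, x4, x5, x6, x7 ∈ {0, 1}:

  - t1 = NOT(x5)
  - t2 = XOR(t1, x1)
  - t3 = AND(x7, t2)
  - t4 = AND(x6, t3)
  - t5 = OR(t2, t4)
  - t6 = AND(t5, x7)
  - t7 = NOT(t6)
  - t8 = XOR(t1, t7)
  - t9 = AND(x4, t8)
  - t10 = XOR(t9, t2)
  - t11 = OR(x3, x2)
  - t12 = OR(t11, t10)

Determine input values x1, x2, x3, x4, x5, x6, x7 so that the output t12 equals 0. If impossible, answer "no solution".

Check with x1=0 x2=0 x3=0 x4=0 x5=1 x6=0 x7=1:
t1 = NOT(x5) = NOT 1 = 0
t2 = XOR(t1, x1) = XOR(0, 0) = 0
t3 = AND(x7, t2) = AND(1, 0) = 0
t4 = AND(x6, t3) = AND(0, 0) = 0
t5 = OR(t2, t4) = OR(0, 0) = 0
t6 = AND(t5, x7) = AND(0, 1) = 0
t7 = NOT(t6) = NOT 0 = 1
t8 = XOR(t1, t7) = XOR(0, 1) = 1
t9 = AND(x4, t8) = AND(0, 1) = 0
t10 = XOR(t9, t2) = XOR(0, 0) = 0
t11 = OR(x3, x2) = OR(0, 0) = 0
t12 = OR(t11, t10) = OR(0, 0) = 0
So t12 = 0 as required.

x1=0 x2=0 x3=0 x4=0 x5=1 x6=0 x7=1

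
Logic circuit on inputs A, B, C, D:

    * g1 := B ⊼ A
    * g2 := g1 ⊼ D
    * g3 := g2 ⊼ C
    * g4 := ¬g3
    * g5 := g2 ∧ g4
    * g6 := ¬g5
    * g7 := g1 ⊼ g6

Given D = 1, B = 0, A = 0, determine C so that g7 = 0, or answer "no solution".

g7 = g1 ⊼ g6 must be 0, so both g1 = 1 and g6 = 1.
g1 = B ⊼ A must be 1, so at least one of B, A is 0.
Check with D = 1, B = 0, A = 0 and C=1:
g1 = B ⊼ A = 0 ⊼ 0 = 1
g2 = g1 ⊼ D = 1 ⊼ 1 = 0
g3 = g2 ⊼ C = 0 ⊼ 1 = 1
g4 = ¬g3 = ¬1 = 0
g5 = g2 ∧ g4 = 0 ∧ 0 = 0
g6 = ¬g5 = ¬0 = 1
g7 = g1 ⊼ g6 = 1 ⊼ 1 = 0
So g7 = 0.

C=1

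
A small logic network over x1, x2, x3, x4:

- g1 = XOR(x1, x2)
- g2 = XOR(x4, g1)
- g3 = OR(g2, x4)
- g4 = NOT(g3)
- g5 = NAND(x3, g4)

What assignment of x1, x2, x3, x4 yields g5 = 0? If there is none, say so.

x1=1, x2=1, x3=1, x4=0

g5 = NAND(x3, g4) must be 0, so both x3 = 1 and g4 = 1.
g4 = NOT(g3) must be 1, so g3 = 0.
g3 = OR(g2, x4) must be 0, so both g2 = 0 and x4 = 0.
Check with x1=1, x2=1, x3=1, x4=0:
g1 = XOR(x1, x2) = XOR(1, 1) = 0
g2 = XOR(x4, g1) = XOR(0, 0) = 0
g3 = OR(g2, x4) = OR(0, 0) = 0
g4 = NOT(g3) = NOT 0 = 1
g5 = NAND(x3, g4) = NAND(1, 1) = 0
So g5 = 0 as required.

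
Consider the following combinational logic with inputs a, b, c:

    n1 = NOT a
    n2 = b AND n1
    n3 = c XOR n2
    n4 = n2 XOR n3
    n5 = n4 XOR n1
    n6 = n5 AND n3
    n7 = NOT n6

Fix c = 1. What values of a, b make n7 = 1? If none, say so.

a=0, b=1

n7 = NOT n6 must be 1, so n6 = 0.
n6 = n5 AND n3 must be 0, so at least one of n5, n3 is 0.
Check with c = 1 and a=0, b=1:
n1 = NOT a = NOT 0 = 1
n2 = b AND n1 = 1 AND 1 = 1
n3 = c XOR n2 = 1 XOR 1 = 0
n4 = n2 XOR n3 = 1 XOR 0 = 1
n5 = n4 XOR n1 = 1 XOR 1 = 0
n6 = n5 AND n3 = 0 AND 0 = 0
n7 = NOT n6 = NOT 0 = 1
So n7 = 1.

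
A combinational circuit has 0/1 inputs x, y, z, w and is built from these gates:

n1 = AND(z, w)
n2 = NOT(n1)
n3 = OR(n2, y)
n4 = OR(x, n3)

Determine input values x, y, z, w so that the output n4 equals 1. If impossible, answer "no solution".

x=0, y=1, z=1, w=0

n4 = OR(x, n3) must be 1, so at least one of x, n3 is 1.
Check with x=0, y=1, z=1, w=0:
n1 = AND(z, w) = AND(1, 0) = 0
n2 = NOT(n1) = NOT 0 = 1
n3 = OR(n2, y) = OR(1, 1) = 1
n4 = OR(x, n3) = OR(0, 1) = 1
So n4 = 1 as required.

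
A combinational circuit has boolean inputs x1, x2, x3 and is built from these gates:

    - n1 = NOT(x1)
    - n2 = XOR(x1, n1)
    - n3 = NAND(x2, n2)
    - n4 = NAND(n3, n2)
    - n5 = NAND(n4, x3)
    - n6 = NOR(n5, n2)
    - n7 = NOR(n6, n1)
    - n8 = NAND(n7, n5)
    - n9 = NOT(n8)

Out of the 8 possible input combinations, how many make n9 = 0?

5

n9 = NOT(n8) must be 0, so n8 = 1.
Satisfying assignments:
  x1=0, x2=0, x3=0
  x1=0, x2=0, x3=1
  x1=0, x2=1, x3=0
  x1=0, x2=1, x3=1
  x1=1, x2=1, x3=1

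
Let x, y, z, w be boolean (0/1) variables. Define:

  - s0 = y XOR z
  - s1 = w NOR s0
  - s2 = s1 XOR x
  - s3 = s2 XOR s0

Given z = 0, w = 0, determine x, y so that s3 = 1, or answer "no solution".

x=0 y=0

s3 = s2 XOR s0 must be 1, so s2 and s0 differ.
Check with z = 0, w = 0 and x=0, y=0:
s0 = y XOR z = 0 XOR 0 = 0
s1 = w NOR s0 = 0 NOR 0 = 1
s2 = s1 XOR x = 1 XOR 0 = 1
s3 = s2 XOR s0 = 1 XOR 0 = 1
So s3 = 1.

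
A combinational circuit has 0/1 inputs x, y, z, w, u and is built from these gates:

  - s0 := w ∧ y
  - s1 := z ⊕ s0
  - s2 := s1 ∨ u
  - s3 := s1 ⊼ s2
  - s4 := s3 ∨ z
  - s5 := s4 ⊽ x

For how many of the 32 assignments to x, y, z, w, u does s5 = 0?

s5 = s4 ⊽ x must be 0, so at least one of s4, x is 1.
Enumerating the 32 input combinations, 30 give s5 = 0 and 2 give s5 = 1.

30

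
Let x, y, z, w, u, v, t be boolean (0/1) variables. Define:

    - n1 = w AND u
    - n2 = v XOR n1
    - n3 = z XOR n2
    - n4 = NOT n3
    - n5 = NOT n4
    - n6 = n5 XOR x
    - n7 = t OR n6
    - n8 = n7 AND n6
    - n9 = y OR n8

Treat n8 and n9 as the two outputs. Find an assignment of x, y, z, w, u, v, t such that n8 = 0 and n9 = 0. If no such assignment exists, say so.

x=1, y=0, z=0, w=0, u=1, v=1, t=1

Check with x=1, y=0, z=0, w=0, u=1, v=1, t=1:
n1 = w AND u = 0 AND 1 = 0
n2 = v XOR n1 = 1 XOR 0 = 1
n3 = z XOR n2 = 0 XOR 1 = 1
n4 = NOT n3 = NOT 1 = 0
n5 = NOT n4 = NOT 0 = 1
n6 = n5 XOR x = 1 XOR 1 = 0
n7 = t OR n6 = 1 OR 0 = 1
n8 = n7 AND n6 = 1 AND 0 = 0
n9 = y OR n8 = 0 OR 0 = 0
So n8 = 0 and n9 = 0.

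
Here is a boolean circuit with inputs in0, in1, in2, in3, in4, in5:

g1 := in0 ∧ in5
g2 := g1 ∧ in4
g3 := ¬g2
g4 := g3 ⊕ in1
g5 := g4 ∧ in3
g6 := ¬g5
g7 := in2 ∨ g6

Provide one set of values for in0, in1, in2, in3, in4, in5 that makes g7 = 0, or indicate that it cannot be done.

in0=0, in1=0, in2=0, in3=1, in4=1, in5=1

g7 = in2 ∨ g6 must be 0, so both in2 = 0 and g6 = 0.
g6 = ¬g5 must be 0, so g5 = 1.
Check with in0=0, in1=0, in2=0, in3=1, in4=1, in5=1:
g1 = in0 ∧ in5 = 0 ∧ 1 = 0
g2 = g1 ∧ in4 = 0 ∧ 1 = 0
g3 = ¬g2 = ¬0 = 1
g4 = g3 ⊕ in1 = 1 ⊕ 0 = 1
g5 = g4 ∧ in3 = 1 ∧ 1 = 1
g6 = ¬g5 = ¬1 = 0
g7 = in2 ∨ g6 = 0 ∨ 0 = 0
So g7 = 0 as required.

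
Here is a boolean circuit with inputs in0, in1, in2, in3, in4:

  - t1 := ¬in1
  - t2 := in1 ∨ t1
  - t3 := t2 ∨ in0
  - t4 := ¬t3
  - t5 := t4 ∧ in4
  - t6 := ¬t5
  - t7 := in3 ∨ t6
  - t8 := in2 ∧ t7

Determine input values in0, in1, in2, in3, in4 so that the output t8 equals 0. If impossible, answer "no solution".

t8 = in2 ∧ t7 must be 0, so at least one of in2, t7 is 0.
Check with in0=0, in1=0, in2=0, in3=1, in4=0:
t1 = ¬in1 = ¬0 = 1
t2 = in1 ∨ t1 = 0 ∨ 1 = 1
t3 = t2 ∨ in0 = 1 ∨ 0 = 1
t4 = ¬t3 = ¬1 = 0
t5 = t4 ∧ in4 = 0 ∧ 0 = 0
t6 = ¬t5 = ¬0 = 1
t7 = in3 ∨ t6 = 1 ∨ 1 = 1
t8 = in2 ∧ t7 = 0 ∧ 1 = 0
So t8 = 0 as required.

in0=0, in1=0, in2=0, in3=1, in4=0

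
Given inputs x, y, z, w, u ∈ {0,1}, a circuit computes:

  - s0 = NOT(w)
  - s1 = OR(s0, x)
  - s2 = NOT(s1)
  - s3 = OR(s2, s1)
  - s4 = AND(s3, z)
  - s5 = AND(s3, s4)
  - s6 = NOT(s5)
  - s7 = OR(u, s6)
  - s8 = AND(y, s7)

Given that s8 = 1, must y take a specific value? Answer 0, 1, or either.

s8 = AND(y, s7) must be 1, so both y = 1 and s7 = 1.
s7 = OR(u, s6) must be 1, so at least one of u, s6 is 1.
Every assignment with s8 = 1 has y = 1; there are 12 such assignment(s).

1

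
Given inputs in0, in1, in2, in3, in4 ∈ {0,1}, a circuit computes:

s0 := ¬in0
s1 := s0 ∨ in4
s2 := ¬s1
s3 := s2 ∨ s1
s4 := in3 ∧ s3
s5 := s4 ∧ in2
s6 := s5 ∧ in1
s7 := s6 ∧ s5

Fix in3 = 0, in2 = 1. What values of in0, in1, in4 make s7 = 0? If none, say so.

in0=1, in1=0, in4=0

s7 = s6 ∧ s5 must be 0, so at least one of s6, s5 is 0.
Check with in3 = 0, in2 = 1 and in0=1, in1=0, in4=0:
s0 = ¬in0 = ¬1 = 0
s1 = s0 ∨ in4 = 0 ∨ 0 = 0
s2 = ¬s1 = ¬0 = 1
s3 = s2 ∨ s1 = 1 ∨ 0 = 1
s4 = in3 ∧ s3 = 0 ∧ 1 = 0
s5 = s4 ∧ in2 = 0 ∧ 1 = 0
s6 = s5 ∧ in1 = 0 ∧ 0 = 0
s7 = s6 ∧ s5 = 0 ∧ 0 = 0
So s7 = 0.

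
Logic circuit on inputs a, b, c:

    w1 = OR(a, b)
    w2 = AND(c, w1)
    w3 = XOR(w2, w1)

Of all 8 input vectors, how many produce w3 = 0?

w3 = XOR(w2, w1) must be 0, so w2 and w1 are equal.
Satisfying assignments:
  a=0, b=0, c=0
  a=0, b=0, c=1
  a=0, b=1, c=1
  a=1, b=0, c=1
  a=1, b=1, c=1

5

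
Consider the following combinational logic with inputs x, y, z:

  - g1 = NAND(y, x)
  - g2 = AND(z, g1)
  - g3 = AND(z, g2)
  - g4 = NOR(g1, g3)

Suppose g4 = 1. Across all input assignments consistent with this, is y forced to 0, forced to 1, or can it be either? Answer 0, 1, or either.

g4 = NOR(g1, g3) must be 1, so both g1 = 0 and g3 = 0.
g1 = NAND(y, x) must be 0, so both y = 1 and x = 1.
Every assignment with g4 = 1 has y = 1; there are 2 such assignment(s).
  x=1, y=1, z=0
  x=1, y=1, z=1

1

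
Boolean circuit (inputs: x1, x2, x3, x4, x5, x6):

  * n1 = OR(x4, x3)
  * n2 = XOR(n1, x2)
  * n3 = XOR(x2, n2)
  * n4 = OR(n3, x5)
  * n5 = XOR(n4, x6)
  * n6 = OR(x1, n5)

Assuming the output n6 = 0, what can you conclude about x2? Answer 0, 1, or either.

either

Both values of x2 occur among assignments with n6 = 0:
  x2=0: x1=0, x2=0, x3=0, x4=0, x5=0, x6=0
  x2=1: x1=0, x2=1, x3=0, x4=0, x5=0, x6=0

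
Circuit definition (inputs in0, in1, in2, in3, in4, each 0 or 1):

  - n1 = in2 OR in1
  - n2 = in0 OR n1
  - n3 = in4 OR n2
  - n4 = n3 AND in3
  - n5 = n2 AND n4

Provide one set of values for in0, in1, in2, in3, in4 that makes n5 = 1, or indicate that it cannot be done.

n5 = n2 AND n4 must be 1, so both n2 = 1 and n4 = 1.
n2 = in0 OR n1 must be 1, so at least one of in0, n1 is 1.
n4 = n3 AND in3 must be 1, so both n3 = 1 and in3 = 1.
Check with in0=1, in1=0, in2=0, in3=1, in4=0:
n1 = in2 OR in1 = 0 OR 0 = 0
n2 = in0 OR n1 = 1 OR 0 = 1
n3 = in4 OR n2 = 0 OR 1 = 1
n4 = n3 AND in3 = 1 AND 1 = 1
n5 = n2 AND n4 = 1 AND 1 = 1
So n5 = 1 as required.

in0=1, in1=0, in2=0, in3=1, in4=0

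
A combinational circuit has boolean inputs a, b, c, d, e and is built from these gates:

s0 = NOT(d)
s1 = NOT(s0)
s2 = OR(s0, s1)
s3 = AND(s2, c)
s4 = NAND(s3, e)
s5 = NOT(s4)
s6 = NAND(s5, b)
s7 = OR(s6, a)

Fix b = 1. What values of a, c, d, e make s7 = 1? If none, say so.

Check with b = 1 and a=0, c=0, d=1, e=1:
s0 = NOT(d) = NOT 1 = 0
s1 = NOT(s0) = NOT 0 = 1
s2 = OR(s0, s1) = OR(0, 1) = 1
s3 = AND(s2, c) = AND(1, 0) = 0
s4 = NAND(s3, e) = NAND(0, 1) = 1
s5 = NOT(s4) = NOT 1 = 0
s6 = NAND(s5, b) = NAND(0, 1) = 1
s7 = OR(s6, a) = OR(1, 0) = 1
So s7 = 1.

a=0 c=0 d=1 e=1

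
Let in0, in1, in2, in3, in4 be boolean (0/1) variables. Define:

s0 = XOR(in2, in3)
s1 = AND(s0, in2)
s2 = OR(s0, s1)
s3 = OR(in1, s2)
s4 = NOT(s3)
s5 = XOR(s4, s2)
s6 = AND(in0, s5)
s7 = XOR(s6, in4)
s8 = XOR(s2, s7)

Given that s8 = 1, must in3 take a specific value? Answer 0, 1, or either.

either

Both values of in3 occur among assignments with s8 = 1:
  in3=0: in0=0, in1=0, in2=0, in3=0, in4=1
  in3=1: in0=0, in1=0, in2=0, in3=1, in4=0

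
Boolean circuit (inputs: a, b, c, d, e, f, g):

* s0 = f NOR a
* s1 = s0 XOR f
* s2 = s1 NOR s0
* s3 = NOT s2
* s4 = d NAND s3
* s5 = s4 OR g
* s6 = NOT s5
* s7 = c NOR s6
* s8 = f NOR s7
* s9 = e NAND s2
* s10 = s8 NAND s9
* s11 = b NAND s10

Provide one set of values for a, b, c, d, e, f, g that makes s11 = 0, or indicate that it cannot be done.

s11 = b NAND s10 must be 0, so both b = 1 and s10 = 1.
Check with a=1, b=1, c=0, d=0, e=0, f=0, g=1:
s0 = f NOR a = 0 NOR 1 = 0
s1 = s0 XOR f = 0 XOR 0 = 0
s2 = s1 NOR s0 = 0 NOR 0 = 1
s3 = NOT s2 = NOT 1 = 0
s4 = d NAND s3 = 0 NAND 0 = 1
s5 = s4 OR g = 1 OR 1 = 1
s6 = NOT s5 = NOT 1 = 0
s7 = c NOR s6 = 0 NOR 0 = 1
s8 = f NOR s7 = 0 NOR 1 = 0
s9 = e NAND s2 = 0 NAND 1 = 1
s10 = s8 NAND s9 = 0 NAND 1 = 1
s11 = b NAND s10 = 1 NAND 1 = 0
So s11 = 0 as required.

a=1, b=1, c=0, d=0, e=0, f=0, g=1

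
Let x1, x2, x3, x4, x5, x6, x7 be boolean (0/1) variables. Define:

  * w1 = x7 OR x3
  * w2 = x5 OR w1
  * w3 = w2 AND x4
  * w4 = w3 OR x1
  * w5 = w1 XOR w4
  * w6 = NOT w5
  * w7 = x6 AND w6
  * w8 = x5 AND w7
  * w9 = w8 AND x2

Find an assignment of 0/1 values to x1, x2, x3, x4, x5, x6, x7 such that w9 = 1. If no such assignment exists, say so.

x1=0 x2=1 x3=1 x4=1 x5=1 x6=1 x7=0

w9 = w8 AND x2 must be 1, so both w8 = 1 and x2 = 1.
w8 = x5 AND w7 must be 1, so both x5 = 1 and w7 = 1.
w7 = x6 AND w6 must be 1, so both x6 = 1 and w6 = 1.
Check with x1=0 x2=1 x3=1 x4=1 x5=1 x6=1 x7=0:
w1 = x7 OR x3 = 0 OR 1 = 1
w2 = x5 OR w1 = 1 OR 1 = 1
w3 = w2 AND x4 = 1 AND 1 = 1
w4 = w3 OR x1 = 1 OR 0 = 1
w5 = w1 XOR w4 = 1 XOR 1 = 0
w6 = NOT w5 = NOT 0 = 1
w7 = x6 AND w6 = 1 AND 1 = 1
w8 = x5 AND w7 = 1 AND 1 = 1
w9 = w8 AND x2 = 1 AND 1 = 1
So w9 = 1 as required.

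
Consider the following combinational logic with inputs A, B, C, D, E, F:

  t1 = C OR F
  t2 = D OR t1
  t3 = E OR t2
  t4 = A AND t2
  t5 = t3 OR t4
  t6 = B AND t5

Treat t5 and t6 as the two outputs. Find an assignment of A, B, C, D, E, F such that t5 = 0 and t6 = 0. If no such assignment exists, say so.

A=1, B=1, C=0, D=0, E=0, F=0

Check with A=1, B=1, C=0, D=0, E=0, F=0:
t1 = C OR F = 0 OR 0 = 0
t2 = D OR t1 = 0 OR 0 = 0
t3 = E OR t2 = 0 OR 0 = 0
t4 = A AND t2 = 1 AND 0 = 0
t5 = t3 OR t4 = 0 OR 0 = 0
t6 = B AND t5 = 1 AND 0 = 0
So t5 = 0 and t6 = 0.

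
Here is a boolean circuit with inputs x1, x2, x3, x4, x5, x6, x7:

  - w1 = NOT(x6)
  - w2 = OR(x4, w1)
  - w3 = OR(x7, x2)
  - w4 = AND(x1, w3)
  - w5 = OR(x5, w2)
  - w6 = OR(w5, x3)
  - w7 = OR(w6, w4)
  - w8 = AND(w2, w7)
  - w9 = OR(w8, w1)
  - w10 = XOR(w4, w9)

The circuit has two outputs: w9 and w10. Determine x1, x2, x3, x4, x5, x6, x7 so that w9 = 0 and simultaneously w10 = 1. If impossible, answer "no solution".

Check with x1=1 x2=0 x3=1 x4=0 x5=1 x6=1 x7=1:
w1 = NOT(x6) = NOT 1 = 0
w2 = OR(x4, w1) = OR(0, 0) = 0
w3 = OR(x7, x2) = OR(1, 0) = 1
w4 = AND(x1, w3) = AND(1, 1) = 1
w5 = OR(x5, w2) = OR(1, 0) = 1
w6 = OR(w5, x3) = OR(1, 1) = 1
w7 = OR(w6, w4) = OR(1, 1) = 1
w8 = AND(w2, w7) = AND(0, 1) = 0
w9 = OR(w8, w1) = OR(0, 0) = 0
w10 = XOR(w4, w9) = XOR(1, 0) = 1
So w9 = 0 and w10 = 1.

x1=1 x2=0 x3=1 x4=0 x5=1 x6=1 x7=1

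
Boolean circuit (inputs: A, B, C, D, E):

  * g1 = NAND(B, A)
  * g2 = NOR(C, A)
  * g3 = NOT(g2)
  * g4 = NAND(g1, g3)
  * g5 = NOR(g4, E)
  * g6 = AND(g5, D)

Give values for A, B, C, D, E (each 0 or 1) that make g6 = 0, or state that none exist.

g6 = AND(g5, D) must be 0, so at least one of g5, D is 0.
Check with A=0, B=1, C=1, D=0, E=0:
g1 = NAND(B, A) = NAND(1, 0) = 1
g2 = NOR(C, A) = NOR(1, 0) = 0
g3 = NOT(g2) = NOT 0 = 1
g4 = NAND(g1, g3) = NAND(1, 1) = 0
g5 = NOR(g4, E) = NOR(0, 0) = 1
g6 = AND(g5, D) = AND(1, 0) = 0
So g6 = 0 as required.

A=0, B=1, C=1, D=0, E=0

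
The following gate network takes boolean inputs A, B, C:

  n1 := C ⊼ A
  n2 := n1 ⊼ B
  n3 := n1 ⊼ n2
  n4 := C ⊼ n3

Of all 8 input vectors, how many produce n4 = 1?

5

n4 = C ⊼ n3 must be 1, so at least one of C, n3 is 0.
Enumerating the 8 input combinations, 5 give n4 = 1 and 3 give n4 = 0.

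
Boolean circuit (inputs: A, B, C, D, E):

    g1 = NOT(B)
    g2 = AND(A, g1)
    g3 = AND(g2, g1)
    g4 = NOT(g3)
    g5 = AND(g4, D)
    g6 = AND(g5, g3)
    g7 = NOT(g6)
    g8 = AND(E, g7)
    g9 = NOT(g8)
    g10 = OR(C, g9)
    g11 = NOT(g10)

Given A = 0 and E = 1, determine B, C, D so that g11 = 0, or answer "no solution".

g11 = NOT(g10) must be 0, so g10 = 1.
Check with A = 0 and E = 1 and B=0, C=1, D=1:
g1 = NOT(B) = NOT 0 = 1
g2 = AND(A, g1) = AND(0, 1) = 0
g3 = AND(g2, g1) = AND(0, 1) = 0
g4 = NOT(g3) = NOT 0 = 1
g5 = AND(g4, D) = AND(1, 1) = 1
g6 = AND(g5, g3) = AND(1, 0) = 0
g7 = NOT(g6) = NOT 0 = 1
g8 = AND(E, g7) = AND(1, 1) = 1
g9 = NOT(g8) = NOT 1 = 0
g10 = OR(C, g9) = OR(1, 0) = 1
g11 = NOT(g10) = NOT 1 = 0
So g11 = 0.

B=0, C=1, D=1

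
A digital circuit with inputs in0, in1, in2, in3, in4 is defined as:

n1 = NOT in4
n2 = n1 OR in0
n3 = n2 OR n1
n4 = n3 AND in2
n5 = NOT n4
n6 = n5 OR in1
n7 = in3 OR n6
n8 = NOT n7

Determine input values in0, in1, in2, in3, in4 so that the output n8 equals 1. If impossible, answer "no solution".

n8 = NOT n7 must be 1, so n7 = 0.
n7 = in3 OR n6 must be 0, so both in3 = 0 and n6 = 0.
Check with in0=0 in1=0 in2=1 in3=0 in4=0:
n1 = NOT in4 = NOT 0 = 1
n2 = n1 OR in0 = 1 OR 0 = 1
n3 = n2 OR n1 = 1 OR 1 = 1
n4 = n3 AND in2 = 1 AND 1 = 1
n5 = NOT n4 = NOT 1 = 0
n6 = n5 OR in1 = 0 OR 0 = 0
n7 = in3 OR n6 = 0 OR 0 = 0
n8 = NOT n7 = NOT 0 = 1
So n8 = 1 as required.

in0=0 in1=0 in2=1 in3=0 in4=0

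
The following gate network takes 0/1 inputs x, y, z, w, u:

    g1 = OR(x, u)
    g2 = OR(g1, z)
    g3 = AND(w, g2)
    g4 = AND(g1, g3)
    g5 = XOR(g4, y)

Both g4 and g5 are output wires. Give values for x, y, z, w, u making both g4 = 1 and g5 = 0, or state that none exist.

Check with x=1, y=1, z=1, w=1, u=0:
g1 = OR(x, u) = OR(1, 0) = 1
g2 = OR(g1, z) = OR(1, 1) = 1
g3 = AND(w, g2) = AND(1, 1) = 1
g4 = AND(g1, g3) = AND(1, 1) = 1
g5 = XOR(g4, y) = XOR(1, 1) = 0
So g4 = 1 and g5 = 0.

x=1, y=1, z=1, w=1, u=0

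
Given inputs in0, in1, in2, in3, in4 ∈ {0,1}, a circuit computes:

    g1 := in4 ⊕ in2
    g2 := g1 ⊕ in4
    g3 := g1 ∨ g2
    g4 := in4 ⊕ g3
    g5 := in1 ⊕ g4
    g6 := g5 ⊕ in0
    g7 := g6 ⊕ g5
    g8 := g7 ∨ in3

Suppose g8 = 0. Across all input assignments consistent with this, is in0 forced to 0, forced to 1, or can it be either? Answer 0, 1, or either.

g8 = g7 ∨ in3 must be 0, so both g7 = 0 and in3 = 0.
Every assignment with g8 = 0 has in0 = 0; there are 8 such assignment(s).

0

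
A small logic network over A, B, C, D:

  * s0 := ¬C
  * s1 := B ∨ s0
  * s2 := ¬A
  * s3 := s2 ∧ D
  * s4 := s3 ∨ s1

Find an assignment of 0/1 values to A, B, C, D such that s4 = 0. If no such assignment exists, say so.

A=1, B=0, C=1, D=0

Check with A=1, B=0, C=1, D=0:
s0 = ¬C = ¬1 = 0
s1 = B ∨ s0 = 0 ∨ 0 = 0
s2 = ¬A = ¬1 = 0
s3 = s2 ∧ D = 0 ∧ 0 = 0
s4 = s3 ∨ s1 = 0 ∨ 0 = 0
So s4 = 0 as required.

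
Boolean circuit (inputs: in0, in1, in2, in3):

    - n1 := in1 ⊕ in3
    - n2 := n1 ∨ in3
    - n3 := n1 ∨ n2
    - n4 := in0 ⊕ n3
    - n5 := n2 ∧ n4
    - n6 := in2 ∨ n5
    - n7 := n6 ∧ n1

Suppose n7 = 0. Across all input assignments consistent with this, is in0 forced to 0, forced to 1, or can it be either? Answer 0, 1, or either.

Both values of in0 occur among assignments with n7 = 0:
  in0=0: in0=0, in1=0, in2=0, in3=0
  in0=1: in0=1, in1=0, in2=0, in3=0

either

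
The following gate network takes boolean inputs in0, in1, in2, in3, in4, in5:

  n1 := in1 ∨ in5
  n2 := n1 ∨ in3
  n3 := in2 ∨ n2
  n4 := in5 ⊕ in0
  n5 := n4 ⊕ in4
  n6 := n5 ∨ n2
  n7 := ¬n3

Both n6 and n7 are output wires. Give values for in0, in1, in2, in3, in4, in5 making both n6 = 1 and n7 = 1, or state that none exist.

in0=0, in1=0, in2=0, in3=0, in4=1, in5=0

Check with in0=0, in1=0, in2=0, in3=0, in4=1, in5=0:
n1 = in1 ∨ in5 = 0 ∨ 0 = 0
n2 = n1 ∨ in3 = 0 ∨ 0 = 0
n3 = in2 ∨ n2 = 0 ∨ 0 = 0
n4 = in5 ⊕ in0 = 0 ⊕ 0 = 0
n5 = n4 ⊕ in4 = 0 ⊕ 1 = 1
n6 = n5 ∨ n2 = 1 ∨ 0 = 1
n7 = ¬n3 = ¬0 = 1
So n6 = 1 and n7 = 1.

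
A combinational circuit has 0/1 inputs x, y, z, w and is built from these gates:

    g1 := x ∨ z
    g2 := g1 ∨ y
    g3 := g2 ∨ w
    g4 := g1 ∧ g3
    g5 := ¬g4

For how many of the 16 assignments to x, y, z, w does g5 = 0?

g5 = ¬g4 must be 0, so g4 = 1.
Enumerating the 16 input combinations, 12 give g5 = 0 and 4 give g5 = 1.

12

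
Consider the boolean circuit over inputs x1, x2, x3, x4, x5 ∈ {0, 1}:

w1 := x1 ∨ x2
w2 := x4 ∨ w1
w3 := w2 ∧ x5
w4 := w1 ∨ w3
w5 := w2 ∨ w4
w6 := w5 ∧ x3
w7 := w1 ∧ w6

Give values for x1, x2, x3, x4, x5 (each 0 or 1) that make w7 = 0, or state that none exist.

w7 = w1 ∧ w6 must be 0, so at least one of w1, w6 is 0.
Check with x1=1 x2=1 x3=0 x4=0 x5=1:
w1 = x1 ∨ x2 = 1 ∨ 1 = 1
w2 = x4 ∨ w1 = 0 ∨ 1 = 1
w3 = w2 ∧ x5 = 1 ∧ 1 = 1
w4 = w1 ∨ w3 = 1 ∨ 1 = 1
w5 = w2 ∨ w4 = 1 ∨ 1 = 1
w6 = w5 ∧ x3 = 1 ∧ 0 = 0
w7 = w1 ∧ w6 = 1 ∧ 0 = 0
So w7 = 0 as required.

x1=1 x2=1 x3=0 x4=0 x5=1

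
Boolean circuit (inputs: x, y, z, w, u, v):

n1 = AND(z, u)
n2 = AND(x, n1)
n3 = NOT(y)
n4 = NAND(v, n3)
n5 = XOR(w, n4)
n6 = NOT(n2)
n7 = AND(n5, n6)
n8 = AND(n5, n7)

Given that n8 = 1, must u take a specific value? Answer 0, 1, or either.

either

Both values of u occur among assignments with n8 = 1:
  u=0: x=0, y=0, z=0, w=0, u=0, v=0
  u=1: x=0, y=0, z=0, w=0, u=1, v=0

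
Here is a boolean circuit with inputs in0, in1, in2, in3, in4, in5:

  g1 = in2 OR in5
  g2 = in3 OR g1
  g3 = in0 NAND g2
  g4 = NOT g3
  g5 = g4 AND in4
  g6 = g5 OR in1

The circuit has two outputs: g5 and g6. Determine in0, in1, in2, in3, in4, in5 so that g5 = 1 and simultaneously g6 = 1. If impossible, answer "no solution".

in0=1 in1=0 in2=1 in3=0 in4=1 in5=0

Check with in0=1 in1=0 in2=1 in3=0 in4=1 in5=0:
g1 = in2 OR in5 = 1 OR 0 = 1
g2 = in3 OR g1 = 0 OR 1 = 1
g3 = in0 NAND g2 = 1 NAND 1 = 0
g4 = NOT g3 = NOT 0 = 1
g5 = g4 AND in4 = 1 AND 1 = 1
g6 = g5 OR in1 = 1 OR 0 = 1
So g5 = 1 and g6 = 1.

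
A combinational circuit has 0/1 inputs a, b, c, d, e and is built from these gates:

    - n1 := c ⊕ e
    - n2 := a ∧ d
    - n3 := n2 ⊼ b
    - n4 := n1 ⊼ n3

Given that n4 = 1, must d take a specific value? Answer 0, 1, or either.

Both values of d occur among assignments with n4 = 1:
  d=0: a=0, b=0, c=0, d=0, e=0
  d=1: a=0, b=0, c=0, d=1, e=0

either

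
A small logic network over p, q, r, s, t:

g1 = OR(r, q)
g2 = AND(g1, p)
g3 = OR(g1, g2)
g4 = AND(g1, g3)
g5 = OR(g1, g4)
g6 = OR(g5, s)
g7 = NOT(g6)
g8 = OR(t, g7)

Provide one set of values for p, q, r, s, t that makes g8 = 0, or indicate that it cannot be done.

g8 = OR(t, g7) must be 0, so both t = 0 and g7 = 0.
g7 = NOT(g6) must be 0, so g6 = 1.
Check with p=1, q=0, r=0, s=1, t=0:
g1 = OR(r, q) = OR(0, 0) = 0
g2 = AND(g1, p) = AND(0, 1) = 0
g3 = OR(g1, g2) = OR(0, 0) = 0
g4 = AND(g1, g3) = AND(0, 0) = 0
g5 = OR(g1, g4) = OR(0, 0) = 0
g6 = OR(g5, s) = OR(0, 1) = 1
g7 = NOT(g6) = NOT 1 = 0
g8 = OR(t, g7) = OR(0, 0) = 0
So g8 = 0 as required.

p=1, q=0, r=0, s=1, t=0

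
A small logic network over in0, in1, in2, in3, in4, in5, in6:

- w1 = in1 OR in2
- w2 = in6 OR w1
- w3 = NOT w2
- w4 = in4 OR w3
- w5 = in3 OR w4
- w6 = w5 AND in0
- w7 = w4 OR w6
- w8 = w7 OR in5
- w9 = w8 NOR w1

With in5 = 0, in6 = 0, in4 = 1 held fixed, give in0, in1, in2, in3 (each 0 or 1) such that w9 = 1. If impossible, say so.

With in5 = 0, in6 = 0, in4 = 1 fixed, none of the 16 settings of in0, in1, in2, in3 give w9 = 1.
For example, with in0=0, in1=1, in2=1, in3=0:
w1 = in1 OR in2 = 1 OR 1 = 1
w2 = in6 OR w1 = 0 OR 1 = 1
w3 = NOT w2 = NOT 1 = 0
w4 = in4 OR w3 = 1 OR 0 = 1
w5 = in3 OR w4 = 0 OR 1 = 1
w6 = w5 AND in0 = 1 AND 0 = 0
w7 = w4 OR w6 = 1 OR 0 = 1
w8 = w7 OR in5 = 1 OR 0 = 1
w9 = w8 NOR w1 = 1 NOR 1 = 0
giving w9 = 0 ≠ 1.

no solution exists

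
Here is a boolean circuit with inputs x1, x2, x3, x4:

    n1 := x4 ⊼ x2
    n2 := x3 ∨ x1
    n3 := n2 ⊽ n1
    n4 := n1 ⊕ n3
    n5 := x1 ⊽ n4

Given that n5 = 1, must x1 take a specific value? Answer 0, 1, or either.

0

n5 = x1 ⊽ n4 must be 1, so both x1 = 0 and n4 = 0.
n4 = n1 ⊕ n3 must be 0, so n1 and n3 are equal.
Every assignment with n5 = 1 has x1 = 0; there are 1 such assignment(s).
  x1=0, x2=1, x3=1, x4=1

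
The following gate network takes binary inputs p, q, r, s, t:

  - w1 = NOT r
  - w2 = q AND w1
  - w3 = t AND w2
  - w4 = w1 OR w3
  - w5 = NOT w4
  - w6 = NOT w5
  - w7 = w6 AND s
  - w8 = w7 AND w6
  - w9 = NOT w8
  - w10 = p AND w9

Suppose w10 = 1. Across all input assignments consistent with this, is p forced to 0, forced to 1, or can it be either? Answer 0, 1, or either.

w10 = p AND w9 must be 1, so both p = 1 and w9 = 1.
w9 = NOT w8 must be 1, so w8 = 0.
Every assignment with w10 = 1 has p = 1; there are 12 such assignment(s).

1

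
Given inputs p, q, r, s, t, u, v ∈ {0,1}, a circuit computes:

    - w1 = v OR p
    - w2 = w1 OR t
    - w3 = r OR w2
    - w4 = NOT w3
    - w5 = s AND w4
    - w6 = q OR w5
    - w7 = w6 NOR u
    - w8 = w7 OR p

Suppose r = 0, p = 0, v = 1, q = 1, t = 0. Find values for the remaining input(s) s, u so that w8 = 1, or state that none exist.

no solution exists

With r = 0, p = 0, v = 1, q = 1, t = 0 fixed, none of the 4 settings of s, u give w8 = 1.
For example, with s=0, u=0:
w1 = v OR p = 1 OR 0 = 1
w2 = w1 OR t = 1 OR 0 = 1
w3 = r OR w2 = 0 OR 1 = 1
w4 = NOT w3 = NOT 1 = 0
w5 = s AND w4 = 0 AND 0 = 0
w6 = q OR w5 = 1 OR 0 = 1
w7 = w6 NOR u = 1 NOR 0 = 0
w8 = w7 OR p = 0 OR 0 = 0
giving w8 = 0 ≠ 1.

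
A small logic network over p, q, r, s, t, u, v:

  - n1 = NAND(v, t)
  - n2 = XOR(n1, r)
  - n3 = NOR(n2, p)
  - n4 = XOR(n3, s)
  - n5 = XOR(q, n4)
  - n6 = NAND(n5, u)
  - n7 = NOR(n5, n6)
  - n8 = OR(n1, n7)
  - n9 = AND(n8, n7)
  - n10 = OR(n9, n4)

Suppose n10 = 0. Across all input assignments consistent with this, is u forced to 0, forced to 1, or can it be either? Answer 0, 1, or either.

Both values of u occur among assignments with n10 = 0:
  u=0: p=0, q=0, r=0, s=0, t=0, u=0, v=0
  u=1: p=0, q=0, r=0, s=0, t=0, u=1, v=0

either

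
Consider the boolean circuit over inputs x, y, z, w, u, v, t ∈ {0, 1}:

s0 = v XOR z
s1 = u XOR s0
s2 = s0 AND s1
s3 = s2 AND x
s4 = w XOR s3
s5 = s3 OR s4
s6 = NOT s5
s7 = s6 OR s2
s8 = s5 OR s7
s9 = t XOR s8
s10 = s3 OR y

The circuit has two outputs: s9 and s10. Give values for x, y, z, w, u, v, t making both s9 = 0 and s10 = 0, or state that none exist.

x=0, y=0, z=1, w=1, u=1, v=0, t=1

Check with x=0, y=0, z=1, w=1, u=1, v=0, t=1:
s0 = v XOR z = 0 XOR 1 = 1
s1 = u XOR s0 = 1 XOR 1 = 0
s2 = s0 AND s1 = 1 AND 0 = 0
s3 = s2 AND x = 0 AND 0 = 0
s4 = w XOR s3 = 1 XOR 0 = 1
s5 = s3 OR s4 = 0 OR 1 = 1
s6 = NOT s5 = NOT 1 = 0
s7 = s6 OR s2 = 0 OR 0 = 0
s8 = s5 OR s7 = 1 OR 0 = 1
s9 = t XOR s8 = 1 XOR 1 = 0
s10 = s3 OR y = 0 OR 0 = 0
So s9 = 0 and s10 = 0.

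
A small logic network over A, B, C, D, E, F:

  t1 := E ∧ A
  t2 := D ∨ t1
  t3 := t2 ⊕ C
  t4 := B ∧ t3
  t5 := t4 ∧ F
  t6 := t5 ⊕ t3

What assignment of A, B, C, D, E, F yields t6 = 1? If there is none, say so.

A=0 B=1 C=1 D=0 E=1 F=0

t6 = t5 ⊕ t3 must be 1, so t5 and t3 differ.
Check with A=0 B=1 C=1 D=0 E=1 F=0:
t1 = E ∧ A = 1 ∧ 0 = 0
t2 = D ∨ t1 = 0 ∨ 0 = 0
t3 = t2 ⊕ C = 0 ⊕ 1 = 1
t4 = B ∧ t3 = 1 ∧ 1 = 1
t5 = t4 ∧ F = 1 ∧ 0 = 0
t6 = t5 ⊕ t3 = 0 ⊕ 1 = 1
So t6 = 1 as required.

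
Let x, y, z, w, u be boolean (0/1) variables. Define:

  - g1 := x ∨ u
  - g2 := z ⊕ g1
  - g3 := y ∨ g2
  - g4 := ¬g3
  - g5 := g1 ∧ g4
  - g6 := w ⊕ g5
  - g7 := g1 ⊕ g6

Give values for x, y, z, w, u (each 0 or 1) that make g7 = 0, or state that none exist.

x=1, y=1, z=0, w=1, u=0

g7 = g1 ⊕ g6 must be 0, so g1 and g6 are equal.
Check with x=1, y=1, z=0, w=1, u=0:
g1 = x ∨ u = 1 ∨ 0 = 1
g2 = z ⊕ g1 = 0 ⊕ 1 = 1
g3 = y ∨ g2 = 1 ∨ 1 = 1
g4 = ¬g3 = ¬1 = 0
g5 = g1 ∧ g4 = 1 ∧ 0 = 0
g6 = w ⊕ g5 = 1 ⊕ 0 = 1
g7 = g1 ⊕ g6 = 1 ⊕ 1 = 0
So g7 = 0 as required.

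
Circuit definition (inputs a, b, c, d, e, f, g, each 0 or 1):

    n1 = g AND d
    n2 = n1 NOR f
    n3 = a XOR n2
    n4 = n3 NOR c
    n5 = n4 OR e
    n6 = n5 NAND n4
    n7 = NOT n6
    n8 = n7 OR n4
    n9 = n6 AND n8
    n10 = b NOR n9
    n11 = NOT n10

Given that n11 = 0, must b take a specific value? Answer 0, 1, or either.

0

n11 = NOT n10 must be 0, so n10 = 1.
n10 = b NOR n9 must be 1, so both b = 0 and n9 = 0.
Every assignment with n11 = 0 has b = 0; there are 64 such assignment(s).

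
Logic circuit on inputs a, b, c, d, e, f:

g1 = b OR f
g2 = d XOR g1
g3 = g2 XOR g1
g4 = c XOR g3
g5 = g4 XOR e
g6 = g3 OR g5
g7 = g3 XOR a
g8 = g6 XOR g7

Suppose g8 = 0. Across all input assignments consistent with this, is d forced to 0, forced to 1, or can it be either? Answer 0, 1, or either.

either

Both values of d occur among assignments with g8 = 0:
  d=0: a=0, b=0, c=0, d=0, e=0, f=0
  d=1: a=0, b=0, c=0, d=1, e=0, f=0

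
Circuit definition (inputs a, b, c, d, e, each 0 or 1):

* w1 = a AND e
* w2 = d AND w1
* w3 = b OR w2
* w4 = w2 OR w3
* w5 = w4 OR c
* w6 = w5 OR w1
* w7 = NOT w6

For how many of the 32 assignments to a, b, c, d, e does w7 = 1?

6

w7 = NOT w6 must be 1, so w6 = 0.
w6 = w5 OR w1 must be 0, so both w5 = 0 and w1 = 0.
Enumerating the 32 input combinations, 6 give w7 = 1 and 26 give w7 = 0.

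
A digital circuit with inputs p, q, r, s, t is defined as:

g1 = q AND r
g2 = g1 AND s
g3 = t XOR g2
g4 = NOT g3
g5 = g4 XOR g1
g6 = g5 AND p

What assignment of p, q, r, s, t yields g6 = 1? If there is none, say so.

p=1, q=1, r=0, s=1, t=0

Check with p=1, q=1, r=0, s=1, t=0:
g1 = q AND r = 1 AND 0 = 0
g2 = g1 AND s = 0 AND 1 = 0
g3 = t XOR g2 = 0 XOR 0 = 0
g4 = NOT g3 = NOT 0 = 1
g5 = g4 XOR g1 = 1 XOR 0 = 1
g6 = g5 AND p = 1 AND 1 = 1
So g6 = 1 as required.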